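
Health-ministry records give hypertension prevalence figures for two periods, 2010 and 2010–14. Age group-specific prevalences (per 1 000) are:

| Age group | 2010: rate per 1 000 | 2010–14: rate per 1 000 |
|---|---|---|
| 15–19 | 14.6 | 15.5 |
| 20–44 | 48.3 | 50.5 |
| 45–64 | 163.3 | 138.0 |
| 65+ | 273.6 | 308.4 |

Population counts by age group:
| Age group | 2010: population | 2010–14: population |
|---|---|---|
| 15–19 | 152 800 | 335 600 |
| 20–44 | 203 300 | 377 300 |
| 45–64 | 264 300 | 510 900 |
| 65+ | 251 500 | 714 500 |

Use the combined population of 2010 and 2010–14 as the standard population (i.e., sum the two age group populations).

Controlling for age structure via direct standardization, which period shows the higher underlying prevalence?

2010–14

Combined standard total = 2 810 200; weights = 0.1738, 0.2066, 0.2759, 0.3437.
2010: 0.1738×14.6 + 0.2066×48.3 + 0.2759×163.3 + 0.3437×273.6 = 151.6125 per 1 000.
2010–14: 0.1738×15.5 + 0.2066×50.5 + 0.2759×138.0 + 0.3437×308.4 = 157.2068 per 1 000.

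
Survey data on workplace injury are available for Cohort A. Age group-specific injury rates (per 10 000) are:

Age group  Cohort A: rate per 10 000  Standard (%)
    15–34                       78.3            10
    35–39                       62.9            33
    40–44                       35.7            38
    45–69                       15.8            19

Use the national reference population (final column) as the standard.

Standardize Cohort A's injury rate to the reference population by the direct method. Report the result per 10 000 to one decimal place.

45.2

Standard weights: 0.10, 0.33, 0.38, 0.19.
Standardized rate: 0.1000×78.3 + 0.3300×62.9 + 0.3800×35.7 + 0.1900×15.8 = 45.1550 per 10 000.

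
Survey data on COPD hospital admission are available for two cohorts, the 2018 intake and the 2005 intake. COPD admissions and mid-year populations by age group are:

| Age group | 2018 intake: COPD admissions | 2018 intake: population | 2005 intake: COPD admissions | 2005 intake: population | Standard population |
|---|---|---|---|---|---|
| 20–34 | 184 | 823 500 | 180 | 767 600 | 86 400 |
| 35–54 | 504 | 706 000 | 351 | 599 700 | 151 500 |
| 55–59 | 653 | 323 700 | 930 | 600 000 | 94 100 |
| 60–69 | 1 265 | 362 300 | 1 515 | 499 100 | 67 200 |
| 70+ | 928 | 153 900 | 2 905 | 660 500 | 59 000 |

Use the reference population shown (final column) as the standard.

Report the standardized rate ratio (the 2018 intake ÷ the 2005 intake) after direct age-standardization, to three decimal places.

1.264

Age-specific rates per 10 000 for the 2018 intake: 2.23, 7.14, 20.17, 34.92, 60.30.
For the 2005 intake: 2.34, 5.85, 15.50, 30.35, 43.98.
Standard total = 458 200; weights = 0.1886, 0.3306, 0.2054, 0.1467, 0.1288.
The 2018 intake: 0.1886×2.23 + 0.3306×7.14 + 0.2054×20.17 + 0.1467×34.92 + 0.1288×60.30 = 19.8098 per 10 000.
The 2005 intake: 0.1886×2.34 + 0.3306×5.85 + 0.2054×15.50 + 0.1467×30.35 + 0.1288×43.98 = 15.6758 per 10 000.
Ratio = 19.8098 ÷ 15.6758 = 1.26372.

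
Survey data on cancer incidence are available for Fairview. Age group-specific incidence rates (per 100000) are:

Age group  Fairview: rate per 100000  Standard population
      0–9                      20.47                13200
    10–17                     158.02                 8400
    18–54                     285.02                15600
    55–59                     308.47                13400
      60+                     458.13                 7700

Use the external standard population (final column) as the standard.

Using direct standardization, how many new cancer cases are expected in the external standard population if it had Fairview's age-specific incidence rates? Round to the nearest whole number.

137

Expected new cancer cases = Σ (standard pop × age-specific rate ÷ 100000)
= 13200×20.47/100000 + 8400×158.02/100000 + 15600×285.02/100000 + 13400×308.47/100000 + 7700×458.13/100000
= 2.70 + 13.27 + 44.46 + 41.33 + 35.28 = 137.05.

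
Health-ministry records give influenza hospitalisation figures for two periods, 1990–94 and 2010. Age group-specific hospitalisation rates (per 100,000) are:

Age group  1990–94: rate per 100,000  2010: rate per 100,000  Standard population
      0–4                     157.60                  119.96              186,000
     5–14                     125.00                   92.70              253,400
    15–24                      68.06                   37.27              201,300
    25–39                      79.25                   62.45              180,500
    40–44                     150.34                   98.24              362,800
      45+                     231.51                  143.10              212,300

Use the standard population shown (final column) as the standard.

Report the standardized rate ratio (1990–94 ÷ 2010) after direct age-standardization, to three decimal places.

1.475

Standard total = 1,396,300; weights = 0.1332, 0.1815, 0.1442, 0.1293, 0.2598, 0.1520.
1990–94: 0.1332×157.60 + 0.1815×125.00 + 0.1442×68.06 + 0.1293×79.25 + 0.2598×150.34 + 0.1520×231.51 = 137.9980 per 100,000.
2010: 0.1332×119.96 + 0.1815×92.70 + 0.1442×37.27 + 0.1293×62.45 + 0.2598×98.24 + 0.1520×143.10 = 93.5322 per 100,000.
Ratio = 137.9980 ÷ 93.5322 = 1.47541.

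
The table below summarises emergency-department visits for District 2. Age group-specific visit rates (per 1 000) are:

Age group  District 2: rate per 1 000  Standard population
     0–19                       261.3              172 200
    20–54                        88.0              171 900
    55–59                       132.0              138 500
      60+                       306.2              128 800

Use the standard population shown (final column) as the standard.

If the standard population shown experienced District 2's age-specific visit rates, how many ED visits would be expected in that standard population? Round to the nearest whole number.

117844

Expected ED visits = Σ (standard pop × age-specific rate ÷ 1 000)
= 172 200×261.3/1 000 + 171 900×88.0/1 000 + 138 500×132.0/1 000 + 128 800×306.2/1 000
= 44995.86 + 15127.20 + 18282.00 + 39438.56 = 117843.62.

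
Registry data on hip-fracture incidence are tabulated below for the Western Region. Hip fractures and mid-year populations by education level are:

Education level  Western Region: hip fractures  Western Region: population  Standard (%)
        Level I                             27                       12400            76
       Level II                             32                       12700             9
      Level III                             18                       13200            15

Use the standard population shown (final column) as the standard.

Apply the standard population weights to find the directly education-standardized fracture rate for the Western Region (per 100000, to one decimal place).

208.6

Education-specific rates per 100000 for the Western Region: 217.74, 251.97, 136.36.
Standard weights: 0.76, 0.09, 0.15.
Standardized rate: 0.7600×217.74 + 0.0900×251.97 + 0.1500×136.36 = 208.6156 per 100000.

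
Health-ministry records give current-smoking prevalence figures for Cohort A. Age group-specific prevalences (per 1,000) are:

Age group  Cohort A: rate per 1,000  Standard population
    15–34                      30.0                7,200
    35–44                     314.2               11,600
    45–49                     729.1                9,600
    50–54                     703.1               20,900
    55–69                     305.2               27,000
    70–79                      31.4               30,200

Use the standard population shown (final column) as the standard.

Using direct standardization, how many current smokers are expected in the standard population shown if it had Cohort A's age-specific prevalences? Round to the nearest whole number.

Expected current smokers = Σ (standard pop × age-specific rate ÷ 1,000)
= 7,200×30.0/1,000 + 11,600×314.2/1,000 + 9,600×729.1/1,000 + 20,900×703.1/1,000 + 27,000×305.2/1,000 + 30,200×31.4/1,000
= 216.00 + 3644.72 + 6999.36 + 14694.79 + 8240.40 + 948.28 = 34743.55.

34744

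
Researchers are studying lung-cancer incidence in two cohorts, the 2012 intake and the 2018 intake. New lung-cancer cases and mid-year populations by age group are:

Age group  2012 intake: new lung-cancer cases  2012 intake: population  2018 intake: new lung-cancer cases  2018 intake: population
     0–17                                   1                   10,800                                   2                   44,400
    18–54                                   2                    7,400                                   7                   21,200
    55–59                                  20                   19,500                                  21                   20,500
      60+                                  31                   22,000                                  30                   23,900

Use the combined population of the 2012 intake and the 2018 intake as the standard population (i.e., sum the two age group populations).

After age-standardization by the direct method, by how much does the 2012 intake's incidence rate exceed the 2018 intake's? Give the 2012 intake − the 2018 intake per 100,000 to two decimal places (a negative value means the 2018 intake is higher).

Age-specific rates per 100,000 for the 2012 intake: 9.26, 27.03, 102.56, 140.91.
For the 2018 intake: 4.50, 33.02, 102.44, 125.52.
Combined standard total = 169,700; weights = 0.3253, 0.1685, 0.2357, 0.2705.
The 2012 intake: 0.3253×9.26 + 0.1685×27.03 + 0.2357×102.56 + 0.2705×140.91 = 69.8549 per 100,000.
The 2018 intake: 0.3253×4.50 + 0.1685×33.02 + 0.2357×102.44 + 0.2705×125.52 = 65.1270 per 100,000.
Difference = 69.8549 − 65.1270 = 4.7279.

4.73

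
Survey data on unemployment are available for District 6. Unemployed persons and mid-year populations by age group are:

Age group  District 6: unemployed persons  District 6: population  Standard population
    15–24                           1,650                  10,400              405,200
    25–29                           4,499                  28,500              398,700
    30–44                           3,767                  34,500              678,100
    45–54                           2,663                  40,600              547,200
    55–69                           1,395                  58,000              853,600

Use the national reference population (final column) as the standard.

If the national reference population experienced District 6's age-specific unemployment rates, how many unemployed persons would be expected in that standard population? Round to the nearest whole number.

257688

Age-specific rates per 1,000 for District 6: 158.654, 157.860, 109.188, 65.591, 24.052.
Expected unemployed persons = Σ (standard pop × age-specific rate ÷ 1,000)
= 405,200×158.654/1,000 + 398,700×157.860/1,000 + 678,100×109.188/1,000 + 547,200×65.591/1,000 + 853,600×24.052/1,000
= 64286.54 + 62938.64 + 74040.66 + 35891.47 + 20530.55 = 257687.86.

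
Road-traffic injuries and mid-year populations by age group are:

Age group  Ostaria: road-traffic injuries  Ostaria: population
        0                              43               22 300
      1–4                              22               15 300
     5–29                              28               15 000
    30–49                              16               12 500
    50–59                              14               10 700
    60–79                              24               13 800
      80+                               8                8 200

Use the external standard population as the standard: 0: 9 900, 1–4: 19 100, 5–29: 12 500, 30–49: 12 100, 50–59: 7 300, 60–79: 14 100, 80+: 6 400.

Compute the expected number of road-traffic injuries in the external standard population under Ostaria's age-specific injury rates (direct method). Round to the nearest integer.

Age-specific rates per 100 000 for Ostaria: 192.83, 143.79, 186.67, 128.00, 130.84, 173.91, 97.56.
Expected road-traffic injuries = Σ (standard pop × age-specific rate ÷ 100 000)
= 9 900×192.83/100 000 + 19 100×143.79/100 000 + 12 500×186.67/100 000 + 12 100×128.00/100 000 + 7 300×130.84/100 000 + 14 100×173.91/100 000 + 6 400×97.56/100 000
= 19.09 + 27.46 + 23.33 + 15.49 + 9.55 + 24.52 + 6.24 = 125.69.

126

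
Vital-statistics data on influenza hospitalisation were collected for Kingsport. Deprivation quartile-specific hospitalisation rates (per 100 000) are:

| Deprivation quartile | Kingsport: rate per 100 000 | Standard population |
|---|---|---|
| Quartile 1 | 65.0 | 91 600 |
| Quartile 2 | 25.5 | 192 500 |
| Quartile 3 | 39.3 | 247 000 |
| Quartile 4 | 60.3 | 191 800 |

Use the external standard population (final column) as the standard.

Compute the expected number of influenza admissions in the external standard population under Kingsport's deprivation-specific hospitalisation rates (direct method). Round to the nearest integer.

Expected influenza admissions = Σ (standard pop × deprivation-specific rate ÷ 100 000)
= 91 600×65.0/100 000 + 192 500×25.5/100 000 + 247 000×39.3/100 000 + 191 800×60.3/100 000
= 59.54 + 49.09 + 97.07 + 115.66 = 321.35.

321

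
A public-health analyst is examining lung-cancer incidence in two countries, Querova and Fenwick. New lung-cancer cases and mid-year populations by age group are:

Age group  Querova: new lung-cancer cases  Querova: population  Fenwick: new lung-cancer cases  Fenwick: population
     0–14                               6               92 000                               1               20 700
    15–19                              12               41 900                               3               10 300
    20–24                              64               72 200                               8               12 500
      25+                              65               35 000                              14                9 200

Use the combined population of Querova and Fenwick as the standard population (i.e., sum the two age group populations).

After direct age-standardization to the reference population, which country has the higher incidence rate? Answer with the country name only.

Querova

Age-specific rates per 100 000 for Querova: 6.52, 28.64, 88.64, 185.71.
For Fenwick: 4.83, 29.13, 64.00, 152.17.
Combined standard total = 293 800; weights = 0.3836, 0.1777, 0.2883, 0.1504.
Querova: 0.3836×6.52 + 0.1777×28.64 + 0.2883×88.64 + 0.1504×185.71 = 61.0844 per 100 000.
Fenwick: 0.3836×4.83 + 0.1777×29.13 + 0.2883×64.00 + 0.1504×152.17 = 48.3721 per 100 000.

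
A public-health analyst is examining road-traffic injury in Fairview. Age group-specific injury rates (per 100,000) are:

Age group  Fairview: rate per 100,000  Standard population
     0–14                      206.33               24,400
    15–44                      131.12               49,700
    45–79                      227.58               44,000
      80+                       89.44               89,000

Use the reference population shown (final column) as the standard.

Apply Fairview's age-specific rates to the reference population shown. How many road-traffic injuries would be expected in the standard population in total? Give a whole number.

295

Expected road-traffic injuries = Σ (standard pop × age-specific rate ÷ 100,000)
= 24,400×206.33/100,000 + 49,700×131.12/100,000 + 44,000×227.58/100,000 + 89,000×89.44/100,000
= 50.34 + 65.17 + 100.14 + 79.60 = 295.25.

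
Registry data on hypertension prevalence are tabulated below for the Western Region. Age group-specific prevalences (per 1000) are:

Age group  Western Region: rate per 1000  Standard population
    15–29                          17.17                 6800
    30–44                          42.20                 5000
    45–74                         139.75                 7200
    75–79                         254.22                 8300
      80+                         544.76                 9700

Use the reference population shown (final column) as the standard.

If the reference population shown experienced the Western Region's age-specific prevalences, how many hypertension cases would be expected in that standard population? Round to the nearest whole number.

8728

Expected hypertension cases = Σ (standard pop × age-specific rate ÷ 1000)
= 6800×17.17/1000 + 5000×42.20/1000 + 7200×139.75/1000 + 8300×254.22/1000 + 9700×544.76/1000
= 116.76 + 211.00 + 1006.20 + 2110.03 + 5284.17 = 8728.15.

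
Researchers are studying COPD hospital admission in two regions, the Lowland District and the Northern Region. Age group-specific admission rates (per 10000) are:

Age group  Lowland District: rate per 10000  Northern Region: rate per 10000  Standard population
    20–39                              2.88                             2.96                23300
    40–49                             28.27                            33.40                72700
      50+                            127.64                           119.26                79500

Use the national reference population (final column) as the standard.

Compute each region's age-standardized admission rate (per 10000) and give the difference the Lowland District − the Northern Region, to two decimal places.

1.66

Standard total = 175500; weights = 0.1328, 0.4142, 0.4530.
The Lowland District: 0.1328×2.88 + 0.4142×28.27 + 0.4530×127.64 = 69.9129 per 10000.
The Northern Region: 0.1328×2.96 + 0.4142×33.40 + 0.4530×119.26 = 68.2525 per 10000.
Difference = 69.9129 − 68.2525 = 1.6604.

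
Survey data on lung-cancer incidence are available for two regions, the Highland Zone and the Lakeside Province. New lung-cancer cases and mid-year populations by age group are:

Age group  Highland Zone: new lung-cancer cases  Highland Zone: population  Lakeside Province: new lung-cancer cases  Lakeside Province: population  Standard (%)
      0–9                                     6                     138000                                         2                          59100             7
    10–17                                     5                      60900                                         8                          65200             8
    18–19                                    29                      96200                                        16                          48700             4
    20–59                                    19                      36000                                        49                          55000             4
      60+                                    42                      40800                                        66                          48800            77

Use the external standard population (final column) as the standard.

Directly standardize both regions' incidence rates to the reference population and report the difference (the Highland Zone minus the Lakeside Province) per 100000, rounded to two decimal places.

Age-specific rates per 100000 for the Highland Zone: 4.35, 8.21, 30.15, 52.78, 102.94.
For the Lakeside Province: 3.38, 12.27, 32.85, 89.09, 135.25.
Standard weights: 0.07, 0.08, 0.04, 0.04, 0.77.
The Highland Zone: 0.0700×4.35 + 0.0800×8.21 + 0.0400×30.15 + 0.0400×52.78 + 0.7700×102.94 = 83.5428 per 100000.
The Lakeside Province: 0.0700×3.38 + 0.0800×12.27 + 0.0400×32.85 + 0.0400×89.09 + 0.7700×135.25 = 110.2356 per 100000.
Difference = 83.5428 − 110.2356 = -26.6928.

-26.69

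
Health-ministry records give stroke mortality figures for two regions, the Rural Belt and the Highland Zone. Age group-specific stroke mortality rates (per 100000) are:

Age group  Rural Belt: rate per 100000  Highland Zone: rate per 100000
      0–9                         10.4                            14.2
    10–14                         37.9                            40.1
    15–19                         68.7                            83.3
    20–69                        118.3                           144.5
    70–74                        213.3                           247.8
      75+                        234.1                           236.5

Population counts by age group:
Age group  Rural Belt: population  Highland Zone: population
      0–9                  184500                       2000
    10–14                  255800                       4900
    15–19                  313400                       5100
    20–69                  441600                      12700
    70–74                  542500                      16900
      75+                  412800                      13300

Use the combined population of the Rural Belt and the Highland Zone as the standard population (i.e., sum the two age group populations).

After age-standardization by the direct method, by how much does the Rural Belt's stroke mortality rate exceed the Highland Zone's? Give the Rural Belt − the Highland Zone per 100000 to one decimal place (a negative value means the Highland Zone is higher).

-17.3

Combined standard total = 2205500; weights = 0.0846, 0.1182, 0.1444, 0.2060, 0.2536, 0.1932.
The Rural Belt: 0.0846×10.4 + 0.1182×37.9 + 0.1444×68.7 + 0.2060×118.3 + 0.2536×213.3 + 0.1932×234.1 = 138.9775 per 100000.
The Highland Zone: 0.0846×14.2 + 0.1182×40.1 + 0.1444×83.3 + 0.2060×144.5 + 0.2536×247.8 + 0.1932×236.5 = 156.2783 per 100000.
Difference = 138.9775 − 156.2783 = -17.3008.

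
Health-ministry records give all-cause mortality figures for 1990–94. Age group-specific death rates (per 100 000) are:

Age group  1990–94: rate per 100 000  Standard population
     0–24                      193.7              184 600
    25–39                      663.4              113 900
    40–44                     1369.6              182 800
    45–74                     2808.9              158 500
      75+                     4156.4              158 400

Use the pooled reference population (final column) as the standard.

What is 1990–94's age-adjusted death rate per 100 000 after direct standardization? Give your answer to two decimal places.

Standard total = 798 200; weights = 0.2313, 0.1427, 0.2290, 0.1986, 0.1984.
Standardized rate: 0.2313×193.7 + 0.1427×663.4 + 0.2290×1369.6 + 0.1986×2808.9 + 0.1984×4156.4 = 1835.7123 per 100 000.

1835.71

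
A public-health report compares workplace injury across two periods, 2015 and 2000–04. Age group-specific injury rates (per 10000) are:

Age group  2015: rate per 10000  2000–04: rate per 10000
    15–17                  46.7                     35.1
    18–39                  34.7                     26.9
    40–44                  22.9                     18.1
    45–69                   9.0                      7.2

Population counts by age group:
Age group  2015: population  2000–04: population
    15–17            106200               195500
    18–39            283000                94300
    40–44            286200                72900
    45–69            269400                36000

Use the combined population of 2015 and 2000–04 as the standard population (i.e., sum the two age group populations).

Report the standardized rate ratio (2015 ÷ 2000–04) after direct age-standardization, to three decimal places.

Combined standard total = 1343500; weights = 0.2246, 0.2808, 0.2673, 0.2273.
2015: 0.2246×46.7 + 0.2808×34.7 + 0.2673×22.9 + 0.2273×9.0 = 28.3987 per 10000.
2000–04: 0.2246×35.1 + 0.2808×26.9 + 0.2673×18.1 + 0.2273×7.2 = 21.9111 per 10000.
Ratio = 28.3987 ÷ 21.9111 = 1.29609.

1.296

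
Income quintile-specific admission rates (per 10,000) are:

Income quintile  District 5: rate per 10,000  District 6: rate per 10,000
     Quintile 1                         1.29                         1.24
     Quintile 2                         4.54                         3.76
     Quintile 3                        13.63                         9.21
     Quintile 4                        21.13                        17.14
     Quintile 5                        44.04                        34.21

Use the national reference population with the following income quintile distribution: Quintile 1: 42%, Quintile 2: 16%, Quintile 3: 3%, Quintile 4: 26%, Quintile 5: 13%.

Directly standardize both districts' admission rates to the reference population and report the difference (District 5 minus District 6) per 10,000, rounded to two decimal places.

2.59

Standard weights: 0.42, 0.16, 0.03, 0.26, 0.13.
District 5: 0.4200×1.29 + 0.1600×4.54 + 0.0300×13.63 + 0.2600×21.13 + 0.1300×44.04 = 12.8961 per 10,000.
District 6: 0.4200×1.24 + 0.1600×3.76 + 0.0300×9.21 + 0.2600×17.14 + 0.1300×34.21 = 10.3024 per 10,000.
Difference = 12.8961 − 10.3024 = 2.5937.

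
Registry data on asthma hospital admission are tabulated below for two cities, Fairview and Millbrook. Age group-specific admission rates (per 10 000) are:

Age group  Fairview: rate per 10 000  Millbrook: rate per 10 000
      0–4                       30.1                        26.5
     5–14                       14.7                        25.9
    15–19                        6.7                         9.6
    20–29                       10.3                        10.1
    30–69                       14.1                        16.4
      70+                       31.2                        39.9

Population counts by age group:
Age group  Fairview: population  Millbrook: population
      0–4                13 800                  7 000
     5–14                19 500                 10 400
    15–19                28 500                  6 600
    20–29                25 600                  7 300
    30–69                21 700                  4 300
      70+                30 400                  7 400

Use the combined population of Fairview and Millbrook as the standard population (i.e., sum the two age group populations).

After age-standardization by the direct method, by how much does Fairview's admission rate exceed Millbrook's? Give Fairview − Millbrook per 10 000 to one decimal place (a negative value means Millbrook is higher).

Combined standard total = 182 500; weights = 0.1140, 0.1638, 0.1923, 0.1803, 0.1425, 0.2071.
Fairview: 0.1140×30.1 + 0.1638×14.7 + 0.1923×6.7 + 0.1803×10.3 + 0.1425×14.1 + 0.2071×31.2 = 17.4554 per 10 000.
Millbrook: 0.1140×26.5 + 0.1638×25.9 + 0.1923×9.6 + 0.1803×10.1 + 0.1425×16.4 + 0.2071×39.9 = 21.5314 per 10 000.
Difference = 17.4554 − 21.5314 = -4.0760.

-4.1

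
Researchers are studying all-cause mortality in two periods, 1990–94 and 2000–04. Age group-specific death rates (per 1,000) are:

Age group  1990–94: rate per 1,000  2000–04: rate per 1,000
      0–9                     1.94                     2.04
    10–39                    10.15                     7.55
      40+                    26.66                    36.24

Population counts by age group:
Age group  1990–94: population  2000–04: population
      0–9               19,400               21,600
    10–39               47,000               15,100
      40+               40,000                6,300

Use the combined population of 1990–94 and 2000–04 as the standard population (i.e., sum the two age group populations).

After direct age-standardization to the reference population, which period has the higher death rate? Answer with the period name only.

2000–04

Combined standard total = 149,400; weights = 0.2744, 0.4157, 0.3099.
1990–94: 0.2744×1.94 + 0.4157×10.15 + 0.3099×26.66 = 13.0135 per 1,000.
2000–04: 0.2744×2.04 + 0.4157×7.55 + 0.3099×36.24 = 14.9291 per 1,000.
The crude rates (14.86 vs 8.99) would put 1990–94 higher, but that reflects its age composition; once standardized to a common age structure, 2000–04 has the higher underlying rate.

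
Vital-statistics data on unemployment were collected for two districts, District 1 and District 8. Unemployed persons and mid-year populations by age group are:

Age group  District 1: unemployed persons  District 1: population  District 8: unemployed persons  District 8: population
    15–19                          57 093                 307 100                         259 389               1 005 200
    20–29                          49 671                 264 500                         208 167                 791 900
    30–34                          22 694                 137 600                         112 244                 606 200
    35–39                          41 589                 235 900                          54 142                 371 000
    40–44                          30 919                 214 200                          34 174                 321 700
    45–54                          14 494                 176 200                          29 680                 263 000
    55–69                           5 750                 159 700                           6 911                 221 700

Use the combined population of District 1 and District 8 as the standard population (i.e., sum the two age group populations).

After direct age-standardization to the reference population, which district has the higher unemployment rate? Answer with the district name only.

District 8

Age-specific rates per 1 000 for District 1: 185.910, 187.792, 164.927, 176.299, 144.346, 82.259, 36.005.
For District 8: 258.047, 262.870, 185.160, 145.935, 106.229, 112.852, 31.173.
Combined standard total = 5 075 900; weights = 0.2585, 0.2081, 0.1465, 0.1196, 0.1056, 0.0865, 0.0751.
District 1: 0.2585×185.910 + 0.2081×187.792 + 0.1465×164.927 + 0.1196×176.299 + 0.1056×144.346 + 0.0865×82.259 + 0.0751×36.005 = 157.4574 per 1 000.
District 8: 0.2585×258.047 + 0.2081×262.870 + 0.1465×185.160 + 0.1196×145.935 + 0.1056×106.229 + 0.0865×112.852 + 0.0751×31.173 = 189.3268 per 1 000.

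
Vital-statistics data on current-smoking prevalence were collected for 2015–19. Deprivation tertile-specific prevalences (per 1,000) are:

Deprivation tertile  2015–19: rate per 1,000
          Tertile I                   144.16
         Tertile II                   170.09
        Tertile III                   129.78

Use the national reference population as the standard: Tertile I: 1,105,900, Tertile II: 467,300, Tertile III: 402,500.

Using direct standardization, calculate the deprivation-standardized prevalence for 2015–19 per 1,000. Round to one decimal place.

Standard total = 1,975,700; weights = 0.5598, 0.2365, 0.2037.
Standardized rate: 0.5598×144.16 + 0.2365×170.09 + 0.2037×129.78 = 147.3635 per 1,000.

147.4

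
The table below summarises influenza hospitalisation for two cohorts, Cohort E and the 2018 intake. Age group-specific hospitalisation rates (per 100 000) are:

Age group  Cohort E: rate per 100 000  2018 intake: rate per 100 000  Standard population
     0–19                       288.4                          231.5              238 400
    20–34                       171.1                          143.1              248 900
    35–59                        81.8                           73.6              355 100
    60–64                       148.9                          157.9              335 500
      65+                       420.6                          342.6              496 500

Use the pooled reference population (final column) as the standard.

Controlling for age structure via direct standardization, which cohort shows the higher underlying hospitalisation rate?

Standard total = 1 674 400; weights = 0.1424, 0.1487, 0.2121, 0.2004, 0.2965.
Cohort E: 0.1424×288.4 + 0.1487×171.1 + 0.2121×81.8 + 0.2004×148.9 + 0.2965×420.6 = 238.3973 per 100 000.
The 2018 intake: 0.1424×231.5 + 0.1487×143.1 + 0.2121×73.6 + 0.2004×157.9 + 0.2965×342.6 = 203.0691 per 100 000.

Cohort E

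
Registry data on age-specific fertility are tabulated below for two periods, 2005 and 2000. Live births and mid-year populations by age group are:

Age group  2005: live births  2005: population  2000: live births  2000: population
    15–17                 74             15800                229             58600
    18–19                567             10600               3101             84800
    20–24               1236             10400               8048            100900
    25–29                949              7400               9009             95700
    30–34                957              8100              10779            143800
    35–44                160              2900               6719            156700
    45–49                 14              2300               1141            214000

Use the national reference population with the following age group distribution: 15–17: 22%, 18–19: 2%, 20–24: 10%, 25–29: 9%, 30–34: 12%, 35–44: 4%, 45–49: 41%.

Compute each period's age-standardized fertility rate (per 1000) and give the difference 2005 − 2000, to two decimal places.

Age-specific rates per 1000 for 2005: 4.684, 53.491, 118.846, 128.243, 118.148, 55.172, 6.087.
For 2000: 3.908, 36.568, 79.762, 94.138, 74.958, 42.878, 5.332.
Standard weights: 0.22, 0.02, 0.10, 0.09, 0.12, 0.04, 0.41.
2005: 0.2200×4.684 + 0.0200×53.491 + 0.1000×118.846 + 0.0900×128.243 + 0.1200×118.148 + 0.0400×55.172 + 0.4100×6.087 = 44.4070 per 1000.
2000: 0.2200×3.908 + 0.0200×36.568 + 0.1000×79.762 + 0.0900×94.138 + 0.1200×74.958 + 0.0400×42.878 + 0.4100×5.332 = 30.9359 per 1000.
Difference = 44.4070 − 30.9359 = 13.4712.

13.47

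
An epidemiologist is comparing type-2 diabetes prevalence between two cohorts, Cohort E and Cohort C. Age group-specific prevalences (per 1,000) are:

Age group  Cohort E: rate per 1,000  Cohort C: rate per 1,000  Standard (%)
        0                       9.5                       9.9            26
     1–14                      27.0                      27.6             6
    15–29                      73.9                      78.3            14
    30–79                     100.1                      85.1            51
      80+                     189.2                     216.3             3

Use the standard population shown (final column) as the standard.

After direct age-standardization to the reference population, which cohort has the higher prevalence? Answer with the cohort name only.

Standard weights: 0.26, 0.06, 0.14, 0.51, 0.03.
Cohort E: 0.2600×9.5 + 0.0600×27.0 + 0.1400×73.9 + 0.5100×100.1 + 0.0300×189.2 = 71.1630 per 1,000.
Cohort C: 0.2600×9.9 + 0.0600×27.6 + 0.1400×78.3 + 0.5100×85.1 + 0.0300×216.3 = 65.0820 per 1,000.

Cohort E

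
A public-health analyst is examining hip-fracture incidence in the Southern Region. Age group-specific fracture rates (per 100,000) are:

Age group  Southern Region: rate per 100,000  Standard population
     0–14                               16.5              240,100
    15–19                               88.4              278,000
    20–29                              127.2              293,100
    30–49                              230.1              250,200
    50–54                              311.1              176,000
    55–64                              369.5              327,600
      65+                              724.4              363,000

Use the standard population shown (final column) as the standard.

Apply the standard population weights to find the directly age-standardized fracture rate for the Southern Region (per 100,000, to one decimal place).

291.6

Standard total = 1,928,000; weights = 0.1245, 0.1442, 0.1520, 0.1298, 0.0913, 0.1699, 0.1883.
Standardized rate: 0.1245×16.5 + 0.1442×88.4 + 0.1520×127.2 + 0.1298×230.1 + 0.0913×311.1 + 0.1699×369.5 + 0.1883×724.4 = 291.5712 per 100,000.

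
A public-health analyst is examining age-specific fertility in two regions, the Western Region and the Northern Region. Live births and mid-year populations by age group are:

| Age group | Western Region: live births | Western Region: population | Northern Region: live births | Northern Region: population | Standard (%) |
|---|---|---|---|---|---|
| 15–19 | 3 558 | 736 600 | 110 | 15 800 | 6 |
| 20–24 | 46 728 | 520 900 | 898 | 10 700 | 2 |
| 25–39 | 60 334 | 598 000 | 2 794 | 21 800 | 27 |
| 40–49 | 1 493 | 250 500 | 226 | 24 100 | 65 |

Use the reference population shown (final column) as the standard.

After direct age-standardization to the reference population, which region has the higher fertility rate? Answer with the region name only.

Age-specific rates per 1 000 for the Western Region: 4.830, 89.706, 100.893, 5.960.
For the Northern Region: 6.962, 83.925, 128.165, 9.378.
Standard weights: 0.06, 0.02, 0.27, 0.65.
The Western Region: 0.0600×4.830 + 0.0200×89.706 + 0.2700×100.893 + 0.6500×5.960 = 33.1991 per 1 000.
The Northern Region: 0.0600×6.962 + 0.0200×83.925 + 0.2700×128.165 + 0.6500×9.378 = 42.7962 per 1 000.

Northern Region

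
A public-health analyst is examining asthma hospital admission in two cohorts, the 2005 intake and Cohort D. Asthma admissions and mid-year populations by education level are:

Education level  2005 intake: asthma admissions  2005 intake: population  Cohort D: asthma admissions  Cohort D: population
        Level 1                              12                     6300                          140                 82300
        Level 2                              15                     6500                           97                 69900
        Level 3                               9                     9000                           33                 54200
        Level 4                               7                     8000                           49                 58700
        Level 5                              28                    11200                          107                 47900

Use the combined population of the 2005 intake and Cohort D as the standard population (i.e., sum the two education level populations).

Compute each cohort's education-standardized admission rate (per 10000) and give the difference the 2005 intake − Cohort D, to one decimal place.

Education-specific rates per 10000 for the 2005 intake: 19.05, 23.08, 10.00, 8.75, 25.00.
For Cohort D: 17.01, 13.88, 6.09, 8.35, 22.34.
Combined standard total = 354000; weights = 0.2503, 0.2158, 0.1785, 0.1884, 0.1669.
The 2005 intake: 0.2503×19.05 + 0.2158×23.08 + 0.1785×10.00 + 0.1884×8.75 + 0.1669×25.00 = 17.3554 per 10000.
Cohort D: 0.2503×17.01 + 0.2158×13.88 + 0.1785×6.09 + 0.1884×8.35 + 0.1669×22.34 = 13.6416 per 10000.
Difference = 17.3554 − 13.6416 = 3.7138.

3.7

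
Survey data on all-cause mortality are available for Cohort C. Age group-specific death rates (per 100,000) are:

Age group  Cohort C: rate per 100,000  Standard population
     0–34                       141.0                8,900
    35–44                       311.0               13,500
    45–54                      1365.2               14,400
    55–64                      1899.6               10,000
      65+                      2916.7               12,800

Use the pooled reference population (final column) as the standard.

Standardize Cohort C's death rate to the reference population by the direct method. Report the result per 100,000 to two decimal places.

1366.48

Standard total = 59,600; weights = 0.1493, 0.2265, 0.2416, 0.1678, 0.2148.
Standardized rate: 0.1493×141.0 + 0.2265×311.0 + 0.2416×1365.2 + 0.1678×1899.6 + 0.2148×2916.7 = 1366.4772 per 100,000.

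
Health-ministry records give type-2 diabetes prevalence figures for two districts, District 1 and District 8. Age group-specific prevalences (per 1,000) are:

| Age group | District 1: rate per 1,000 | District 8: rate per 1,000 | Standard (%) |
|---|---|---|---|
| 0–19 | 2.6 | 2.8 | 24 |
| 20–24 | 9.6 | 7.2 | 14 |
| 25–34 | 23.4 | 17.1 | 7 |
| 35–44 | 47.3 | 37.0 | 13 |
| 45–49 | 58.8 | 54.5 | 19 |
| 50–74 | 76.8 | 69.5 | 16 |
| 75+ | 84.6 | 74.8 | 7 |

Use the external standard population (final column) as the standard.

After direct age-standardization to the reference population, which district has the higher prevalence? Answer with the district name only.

Standard weights: 0.24, 0.14, 0.07, 0.13, 0.19, 0.16, 0.07.
District 1: 0.2400×2.6 + 0.1400×9.6 + 0.0700×23.4 + 0.1300×47.3 + 0.1900×58.8 + 0.1600×76.8 + 0.0700×84.6 = 39.1370 per 1,000.
District 8: 0.2400×2.8 + 0.1400×7.2 + 0.0700×17.1 + 0.1300×37.0 + 0.1900×54.5 + 0.1600×69.5 + 0.0700×74.8 = 34.3980 per 1,000.

District 1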